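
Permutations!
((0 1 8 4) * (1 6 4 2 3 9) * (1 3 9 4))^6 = ((0 6 1 8 2 9 3 4))^6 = (0 3 2 1)(4 9 8 6)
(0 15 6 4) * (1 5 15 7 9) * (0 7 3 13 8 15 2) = [3, 5, 0, 13, 7, 2, 4, 9, 15, 1, 10, 11, 12, 8, 14, 6] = (0 3 13 8 15 6 4 7 9 1 5 2)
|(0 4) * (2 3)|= |(0 4)(2 3)|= 2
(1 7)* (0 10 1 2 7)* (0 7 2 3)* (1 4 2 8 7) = (0 10 4 2 8 7 3) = [10, 1, 8, 0, 2, 5, 6, 3, 7, 9, 4]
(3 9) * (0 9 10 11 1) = [9, 0, 2, 10, 4, 5, 6, 7, 8, 3, 11, 1] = (0 9 3 10 11 1)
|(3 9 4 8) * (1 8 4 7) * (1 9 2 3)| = 2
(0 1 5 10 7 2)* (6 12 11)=[1, 5, 0, 3, 4, 10, 12, 2, 8, 9, 7, 6, 11]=(0 1 5 10 7 2)(6 12 11)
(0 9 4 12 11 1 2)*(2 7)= (0 9 4 12 11 1 7 2)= [9, 7, 0, 3, 12, 5, 6, 2, 8, 4, 10, 1, 11]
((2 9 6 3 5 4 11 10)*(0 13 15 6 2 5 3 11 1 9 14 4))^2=(0 15 11 5 13 6 10)(1 2 4 9 14)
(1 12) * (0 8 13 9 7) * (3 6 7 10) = (0 8 13 9 10 3 6 7)(1 12) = [8, 12, 2, 6, 4, 5, 7, 0, 13, 10, 3, 11, 1, 9]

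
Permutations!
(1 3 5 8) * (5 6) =[0, 3, 2, 6, 4, 8, 5, 7, 1] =(1 3 6 5 8)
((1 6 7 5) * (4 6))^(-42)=((1 4 6 7 5))^(-42)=(1 7 4 5 6)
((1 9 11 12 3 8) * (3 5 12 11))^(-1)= ((1 9 3 8)(5 12))^(-1)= (1 8 3 9)(5 12)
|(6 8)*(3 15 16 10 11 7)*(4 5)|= 6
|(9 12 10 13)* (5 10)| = 5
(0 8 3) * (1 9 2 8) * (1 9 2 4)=(0 9 4 1 2 8 3)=[9, 2, 8, 0, 1, 5, 6, 7, 3, 4]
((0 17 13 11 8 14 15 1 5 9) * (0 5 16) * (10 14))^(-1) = ((0 17 13 11 8 10 14 15 1 16)(5 9))^(-1) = (0 16 1 15 14 10 8 11 13 17)(5 9)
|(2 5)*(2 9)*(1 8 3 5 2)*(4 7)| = |(1 8 3 5 9)(4 7)| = 10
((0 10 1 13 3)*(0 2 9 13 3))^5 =(0 9 3 10 13 2 1)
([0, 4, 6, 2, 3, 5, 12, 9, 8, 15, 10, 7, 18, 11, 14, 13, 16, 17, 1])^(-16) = (1 12 2 4 18 6 3)(7 11 13 15 9)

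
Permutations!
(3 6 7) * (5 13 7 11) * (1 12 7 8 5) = (1 12 7 3 6 11)(5 13 8) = [0, 12, 2, 6, 4, 13, 11, 3, 5, 9, 10, 1, 7, 8]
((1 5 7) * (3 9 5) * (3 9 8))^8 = ((1 9 5 7)(3 8))^8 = (9)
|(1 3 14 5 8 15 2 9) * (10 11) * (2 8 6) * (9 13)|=|(1 3 14 5 6 2 13 9)(8 15)(10 11)|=8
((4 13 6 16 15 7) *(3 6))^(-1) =((3 6 16 15 7 4 13))^(-1) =(3 13 4 7 15 16 6)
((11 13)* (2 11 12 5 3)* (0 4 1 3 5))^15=(0 12 13 11 2 3 1 4)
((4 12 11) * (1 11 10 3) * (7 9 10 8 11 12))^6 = ((1 12 8 11 4 7 9 10 3))^6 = (1 9 11)(3 7 8)(4 12 10)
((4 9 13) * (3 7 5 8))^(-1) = ((3 7 5 8)(4 9 13))^(-1) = (3 8 5 7)(4 13 9)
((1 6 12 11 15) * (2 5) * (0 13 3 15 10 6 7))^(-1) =((0 13 3 15 1 7)(2 5)(6 12 11 10))^(-1) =(0 7 1 15 3 13)(2 5)(6 10 11 12)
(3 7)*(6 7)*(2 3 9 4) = [0, 1, 3, 6, 2, 5, 7, 9, 8, 4] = (2 3 6 7 9 4)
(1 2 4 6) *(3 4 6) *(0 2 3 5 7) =[2, 3, 6, 4, 5, 7, 1, 0] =(0 2 6 1 3 4 5 7)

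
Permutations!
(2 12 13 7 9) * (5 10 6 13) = (2 12 5 10 6 13 7 9) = [0, 1, 12, 3, 4, 10, 13, 9, 8, 2, 6, 11, 5, 7]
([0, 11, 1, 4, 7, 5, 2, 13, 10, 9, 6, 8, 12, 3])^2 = (1 8 6)(2 11 10)(3 7)(4 13)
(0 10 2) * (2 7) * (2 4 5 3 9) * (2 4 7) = (0 10 2)(3 9 4 5) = [10, 1, 0, 9, 5, 3, 6, 7, 8, 4, 2]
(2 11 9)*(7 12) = (2 11 9)(7 12) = [0, 1, 11, 3, 4, 5, 6, 12, 8, 2, 10, 9, 7]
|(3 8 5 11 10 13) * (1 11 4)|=8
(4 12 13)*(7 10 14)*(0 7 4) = (0 7 10 14 4 12 13) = [7, 1, 2, 3, 12, 5, 6, 10, 8, 9, 14, 11, 13, 0, 4]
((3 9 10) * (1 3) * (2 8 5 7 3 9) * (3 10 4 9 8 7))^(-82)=((1 8 5 3 2 7 10)(4 9))^(-82)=(1 5 2 10 8 3 7)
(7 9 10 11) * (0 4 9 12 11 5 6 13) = [4, 1, 2, 3, 9, 6, 13, 12, 8, 10, 5, 7, 11, 0] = (0 4 9 10 5 6 13)(7 12 11)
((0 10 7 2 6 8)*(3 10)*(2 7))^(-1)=(0 8 6 2 10 3)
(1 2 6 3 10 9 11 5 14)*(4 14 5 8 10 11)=(1 2 6 3 11 8 10 9 4 14)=[0, 2, 6, 11, 14, 5, 3, 7, 10, 4, 9, 8, 12, 13, 1]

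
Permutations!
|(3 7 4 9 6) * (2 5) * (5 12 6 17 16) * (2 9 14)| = |(2 12 6 3 7 4 14)(5 9 17 16)| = 28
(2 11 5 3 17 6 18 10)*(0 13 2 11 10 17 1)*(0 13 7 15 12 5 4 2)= (0 7 15 12 5 3 1 13)(2 10 11 4)(6 18 17)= [7, 13, 10, 1, 2, 3, 18, 15, 8, 9, 11, 4, 5, 0, 14, 12, 16, 6, 17]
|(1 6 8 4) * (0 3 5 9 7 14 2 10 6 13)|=|(0 3 5 9 7 14 2 10 6 8 4 1 13)|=13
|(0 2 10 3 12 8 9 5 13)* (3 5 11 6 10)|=11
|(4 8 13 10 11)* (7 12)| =|(4 8 13 10 11)(7 12)| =10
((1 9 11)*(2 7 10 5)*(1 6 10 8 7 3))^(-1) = (1 3 2 5 10 6 11 9)(7 8)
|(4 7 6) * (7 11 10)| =|(4 11 10 7 6)| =5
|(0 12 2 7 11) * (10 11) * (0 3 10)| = 12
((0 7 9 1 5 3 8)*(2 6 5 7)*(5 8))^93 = (9)(0 2 6 8)(3 5)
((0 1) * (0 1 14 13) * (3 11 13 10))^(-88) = ((0 14 10 3 11 13))^(-88) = (0 10 11)(3 13 14)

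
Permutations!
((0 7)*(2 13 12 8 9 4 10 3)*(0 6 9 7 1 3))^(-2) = (0 4 6 8 13 3)(1 10 9 7 12 2)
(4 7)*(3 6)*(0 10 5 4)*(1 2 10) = (0 1 2 10 5 4 7)(3 6) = [1, 2, 10, 6, 7, 4, 3, 0, 8, 9, 5]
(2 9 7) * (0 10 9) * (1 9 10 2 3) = (10)(0 2)(1 9 7 3) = [2, 9, 0, 1, 4, 5, 6, 3, 8, 7, 10]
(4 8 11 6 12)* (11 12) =(4 8 12)(6 11) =[0, 1, 2, 3, 8, 5, 11, 7, 12, 9, 10, 6, 4]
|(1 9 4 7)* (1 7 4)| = |(1 9)| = 2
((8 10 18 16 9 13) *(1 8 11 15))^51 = (1 13 18)(8 11 16)(9 10 15)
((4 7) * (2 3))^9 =(2 3)(4 7)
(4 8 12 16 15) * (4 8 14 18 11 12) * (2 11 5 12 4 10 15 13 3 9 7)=(2 11 4 14 18 5 12 16 13 3 9 7)(8 10 15)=[0, 1, 11, 9, 14, 12, 6, 2, 10, 7, 15, 4, 16, 3, 18, 8, 13, 17, 5]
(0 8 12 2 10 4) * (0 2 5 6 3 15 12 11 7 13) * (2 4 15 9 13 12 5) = (0 8 11 7 12 2 10 15 5 6 3 9 13) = [8, 1, 10, 9, 4, 6, 3, 12, 11, 13, 15, 7, 2, 0, 14, 5]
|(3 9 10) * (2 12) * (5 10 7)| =10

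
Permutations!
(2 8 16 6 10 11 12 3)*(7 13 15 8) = (2 7 13 15 8 16 6 10 11 12 3) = [0, 1, 7, 2, 4, 5, 10, 13, 16, 9, 11, 12, 3, 15, 14, 8, 6]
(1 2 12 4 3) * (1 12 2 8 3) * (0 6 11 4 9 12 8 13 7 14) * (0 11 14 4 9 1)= [6, 13, 2, 8, 0, 5, 14, 4, 3, 12, 10, 9, 1, 7, 11]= (0 6 14 11 9 12 1 13 7 4)(3 8)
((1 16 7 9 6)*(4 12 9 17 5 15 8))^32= (1 6 9 12 4 8 15 5 17 7 16)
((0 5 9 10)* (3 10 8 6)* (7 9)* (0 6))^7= ((0 5 7 9 8)(3 10 6))^7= (0 7 8 5 9)(3 10 6)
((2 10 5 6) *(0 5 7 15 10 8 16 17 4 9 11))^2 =(0 6 8 17 9)(2 16 4 11 5)(7 10 15)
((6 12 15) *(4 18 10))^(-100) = (4 10 18)(6 15 12)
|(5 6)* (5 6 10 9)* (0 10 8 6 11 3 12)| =9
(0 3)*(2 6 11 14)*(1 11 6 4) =(0 3)(1 11 14 2 4) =[3, 11, 4, 0, 1, 5, 6, 7, 8, 9, 10, 14, 12, 13, 2]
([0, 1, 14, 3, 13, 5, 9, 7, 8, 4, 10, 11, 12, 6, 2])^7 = [0, 1, 14, 3, 9, 5, 13, 7, 8, 6, 10, 11, 12, 4, 2]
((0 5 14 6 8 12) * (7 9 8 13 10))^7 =(0 9 13 5 8 10 14 12 7 6)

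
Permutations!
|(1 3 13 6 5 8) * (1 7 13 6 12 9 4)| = 10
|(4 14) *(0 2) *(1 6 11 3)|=4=|(0 2)(1 6 11 3)(4 14)|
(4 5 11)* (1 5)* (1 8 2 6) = [0, 5, 6, 3, 8, 11, 1, 7, 2, 9, 10, 4] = (1 5 11 4 8 2 6)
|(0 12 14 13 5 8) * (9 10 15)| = |(0 12 14 13 5 8)(9 10 15)| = 6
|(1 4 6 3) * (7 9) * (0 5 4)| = |(0 5 4 6 3 1)(7 9)| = 6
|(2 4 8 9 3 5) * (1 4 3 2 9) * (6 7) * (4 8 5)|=10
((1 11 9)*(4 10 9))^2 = (1 4 9 11 10) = ((1 11 4 10 9))^2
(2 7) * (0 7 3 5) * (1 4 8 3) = (0 7 2 1 4 8 3 5) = [7, 4, 1, 5, 8, 0, 6, 2, 3]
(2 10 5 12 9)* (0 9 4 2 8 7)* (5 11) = (0 9 8 7)(2 10 11 5 12 4) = [9, 1, 10, 3, 2, 12, 6, 0, 7, 8, 11, 5, 4]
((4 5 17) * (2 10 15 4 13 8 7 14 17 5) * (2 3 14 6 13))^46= ((2 10 15 4 3 14 17)(6 13 8 7))^46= (2 3 10 14 15 17 4)(6 8)(7 13)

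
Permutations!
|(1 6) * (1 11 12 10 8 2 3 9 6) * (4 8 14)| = 10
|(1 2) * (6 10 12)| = |(1 2)(6 10 12)| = 6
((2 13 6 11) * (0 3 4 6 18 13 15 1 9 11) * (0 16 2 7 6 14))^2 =((0 3 4 14)(1 9 11 7 6 16 2 15)(13 18))^2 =(18)(0 4)(1 11 6 2)(3 14)(7 16 15 9)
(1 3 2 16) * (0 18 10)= [18, 3, 16, 2, 4, 5, 6, 7, 8, 9, 0, 11, 12, 13, 14, 15, 1, 17, 10]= (0 18 10)(1 3 2 16)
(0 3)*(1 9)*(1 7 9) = (0 3)(7 9) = [3, 1, 2, 0, 4, 5, 6, 9, 8, 7]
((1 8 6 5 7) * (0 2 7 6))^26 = ((0 2 7 1 8)(5 6))^26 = (0 2 7 1 8)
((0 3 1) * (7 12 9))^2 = ((0 3 1)(7 12 9))^2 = (0 1 3)(7 9 12)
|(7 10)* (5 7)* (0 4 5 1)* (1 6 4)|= 10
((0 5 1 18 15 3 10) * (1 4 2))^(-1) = ((0 5 4 2 1 18 15 3 10))^(-1) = (0 10 3 15 18 1 2 4 5)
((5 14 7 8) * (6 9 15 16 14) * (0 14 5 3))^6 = (0 14 7 8 3)(5 6 9 15 16) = ((0 14 7 8 3)(5 6 9 15 16))^6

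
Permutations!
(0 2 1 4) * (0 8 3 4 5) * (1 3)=(0 2 3 4 8 1 5)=[2, 5, 3, 4, 8, 0, 6, 7, 1]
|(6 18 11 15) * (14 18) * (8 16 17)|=|(6 14 18 11 15)(8 16 17)|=15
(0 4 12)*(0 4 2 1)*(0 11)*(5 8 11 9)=(0 2 1 9 5 8 11)(4 12)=[2, 9, 1, 3, 12, 8, 6, 7, 11, 5, 10, 0, 4]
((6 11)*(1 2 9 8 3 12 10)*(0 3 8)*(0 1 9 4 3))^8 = ((1 2 4 3 12 10 9)(6 11))^8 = (1 2 4 3 12 10 9)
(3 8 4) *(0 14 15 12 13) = (0 14 15 12 13)(3 8 4) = [14, 1, 2, 8, 3, 5, 6, 7, 4, 9, 10, 11, 13, 0, 15, 12]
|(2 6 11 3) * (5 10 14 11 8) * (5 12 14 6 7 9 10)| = |(2 7 9 10 6 8 12 14 11 3)| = 10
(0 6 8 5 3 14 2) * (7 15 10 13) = (0 6 8 5 3 14 2)(7 15 10 13) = [6, 1, 0, 14, 4, 3, 8, 15, 5, 9, 13, 11, 12, 7, 2, 10]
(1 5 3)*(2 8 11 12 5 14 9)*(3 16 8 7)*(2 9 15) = (1 14 15 2 7 3)(5 16 8 11 12) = [0, 14, 7, 1, 4, 16, 6, 3, 11, 9, 10, 12, 5, 13, 15, 2, 8]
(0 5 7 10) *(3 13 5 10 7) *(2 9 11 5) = (0 10)(2 9 11 5 3 13) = [10, 1, 9, 13, 4, 3, 6, 7, 8, 11, 0, 5, 12, 2]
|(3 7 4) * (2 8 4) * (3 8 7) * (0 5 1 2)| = 10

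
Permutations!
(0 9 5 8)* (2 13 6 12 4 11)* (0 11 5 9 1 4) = (0 1 4 5 8 11 2 13 6 12) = [1, 4, 13, 3, 5, 8, 12, 7, 11, 9, 10, 2, 0, 6]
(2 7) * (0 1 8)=(0 1 8)(2 7)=[1, 8, 7, 3, 4, 5, 6, 2, 0]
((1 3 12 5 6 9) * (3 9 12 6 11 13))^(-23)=(1 9)(3 6 12 5 11 13)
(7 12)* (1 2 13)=(1 2 13)(7 12)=[0, 2, 13, 3, 4, 5, 6, 12, 8, 9, 10, 11, 7, 1]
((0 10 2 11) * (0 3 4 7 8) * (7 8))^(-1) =((0 10 2 11 3 4 8))^(-1) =(0 8 4 3 11 2 10)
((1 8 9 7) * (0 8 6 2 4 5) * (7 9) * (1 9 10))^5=(0 1)(2 7)(4 9)(5 10)(6 8)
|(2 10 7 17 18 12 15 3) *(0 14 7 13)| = 11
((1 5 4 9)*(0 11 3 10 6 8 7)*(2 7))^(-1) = (0 7 2 8 6 10 3 11)(1 9 4 5)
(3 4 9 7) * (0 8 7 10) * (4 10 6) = (0 8 7 3 10)(4 9 6) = [8, 1, 2, 10, 9, 5, 4, 3, 7, 6, 0]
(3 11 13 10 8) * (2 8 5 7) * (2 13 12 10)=[0, 1, 8, 11, 4, 7, 6, 13, 3, 9, 5, 12, 10, 2]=(2 8 3 11 12 10 5 7 13)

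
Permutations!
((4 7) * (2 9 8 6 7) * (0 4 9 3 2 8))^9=((0 4 8 6 7 9)(2 3))^9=(0 6)(2 3)(4 7)(8 9)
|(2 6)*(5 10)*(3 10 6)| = 5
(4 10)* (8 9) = (4 10)(8 9) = [0, 1, 2, 3, 10, 5, 6, 7, 9, 8, 4]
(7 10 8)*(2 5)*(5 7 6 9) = (2 7 10 8 6 9 5) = [0, 1, 7, 3, 4, 2, 9, 10, 6, 5, 8]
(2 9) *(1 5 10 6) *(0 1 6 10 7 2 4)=[1, 5, 9, 3, 0, 7, 6, 2, 8, 4, 10]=(10)(0 1 5 7 2 9 4)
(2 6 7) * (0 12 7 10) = [12, 1, 6, 3, 4, 5, 10, 2, 8, 9, 0, 11, 7] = (0 12 7 2 6 10)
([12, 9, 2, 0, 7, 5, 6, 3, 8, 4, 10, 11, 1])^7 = (12)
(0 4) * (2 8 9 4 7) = [7, 1, 8, 3, 0, 5, 6, 2, 9, 4] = (0 7 2 8 9 4)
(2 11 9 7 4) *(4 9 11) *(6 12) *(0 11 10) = [11, 1, 4, 3, 2, 5, 12, 9, 8, 7, 0, 10, 6] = (0 11 10)(2 4)(6 12)(7 9)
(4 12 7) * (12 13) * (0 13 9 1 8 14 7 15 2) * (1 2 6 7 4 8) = (0 13 12 15 6 7 8 14 4 9 2) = [13, 1, 0, 3, 9, 5, 7, 8, 14, 2, 10, 11, 15, 12, 4, 6]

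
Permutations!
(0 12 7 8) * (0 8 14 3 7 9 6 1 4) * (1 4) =[12, 1, 2, 7, 0, 5, 4, 14, 8, 6, 10, 11, 9, 13, 3] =(0 12 9 6 4)(3 7 14)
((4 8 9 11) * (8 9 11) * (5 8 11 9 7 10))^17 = ((4 7 10 5 8 9 11))^17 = (4 5 11 10 9 7 8)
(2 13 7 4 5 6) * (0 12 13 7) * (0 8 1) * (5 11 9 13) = [12, 0, 7, 3, 11, 6, 2, 4, 1, 13, 10, 9, 5, 8] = (0 12 5 6 2 7 4 11 9 13 8 1)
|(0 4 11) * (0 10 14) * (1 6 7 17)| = |(0 4 11 10 14)(1 6 7 17)| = 20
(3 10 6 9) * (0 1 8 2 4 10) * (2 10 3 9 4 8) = (0 1 2 8 10 6 4 3) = [1, 2, 8, 0, 3, 5, 4, 7, 10, 9, 6]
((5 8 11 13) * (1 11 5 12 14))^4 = ((1 11 13 12 14)(5 8))^4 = (1 14 12 13 11)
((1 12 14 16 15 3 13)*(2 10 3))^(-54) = (16)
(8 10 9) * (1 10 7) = (1 10 9 8 7) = [0, 10, 2, 3, 4, 5, 6, 1, 7, 8, 9]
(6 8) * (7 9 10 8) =(6 7 9 10 8) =[0, 1, 2, 3, 4, 5, 7, 9, 6, 10, 8]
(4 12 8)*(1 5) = [0, 5, 2, 3, 12, 1, 6, 7, 4, 9, 10, 11, 8] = (1 5)(4 12 8)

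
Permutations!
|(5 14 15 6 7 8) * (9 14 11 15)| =|(5 11 15 6 7 8)(9 14)| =6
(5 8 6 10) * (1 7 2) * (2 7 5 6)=(1 5 8 2)(6 10)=[0, 5, 1, 3, 4, 8, 10, 7, 2, 9, 6]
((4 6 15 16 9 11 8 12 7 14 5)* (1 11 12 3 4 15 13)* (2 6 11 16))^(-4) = ((1 16 9 12 7 14 5 15 2 6 13)(3 4 11 8))^(-4) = (1 15 12 13 5 9 6 14 16 2 7)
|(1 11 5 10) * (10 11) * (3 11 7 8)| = |(1 10)(3 11 5 7 8)| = 10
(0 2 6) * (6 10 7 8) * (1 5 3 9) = (0 2 10 7 8 6)(1 5 3 9) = [2, 5, 10, 9, 4, 3, 0, 8, 6, 1, 7]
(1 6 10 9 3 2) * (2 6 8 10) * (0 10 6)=(0 10 9 3)(1 8 6 2)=[10, 8, 1, 0, 4, 5, 2, 7, 6, 3, 9]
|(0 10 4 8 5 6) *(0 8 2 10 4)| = 12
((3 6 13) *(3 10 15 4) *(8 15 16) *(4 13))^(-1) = ((3 6 4)(8 15 13 10 16))^(-1) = (3 4 6)(8 16 10 13 15)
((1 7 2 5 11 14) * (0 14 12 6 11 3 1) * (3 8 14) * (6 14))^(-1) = (0 14 12 11 6 8 5 2 7 1 3)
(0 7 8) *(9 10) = (0 7 8)(9 10) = [7, 1, 2, 3, 4, 5, 6, 8, 0, 10, 9]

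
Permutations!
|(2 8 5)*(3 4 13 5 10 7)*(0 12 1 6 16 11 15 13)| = 15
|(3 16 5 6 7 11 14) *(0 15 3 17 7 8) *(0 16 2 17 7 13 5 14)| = |(0 15 3 2 17 13 5 6 8 16 14 7 11)| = 13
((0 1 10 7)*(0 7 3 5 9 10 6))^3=(3 10 9 5)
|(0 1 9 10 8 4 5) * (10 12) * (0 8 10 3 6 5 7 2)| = |(0 1 9 12 3 6 5 8 4 7 2)| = 11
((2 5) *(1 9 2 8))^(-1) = ((1 9 2 5 8))^(-1) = (1 8 5 2 9)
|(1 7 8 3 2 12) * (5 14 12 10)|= |(1 7 8 3 2 10 5 14 12)|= 9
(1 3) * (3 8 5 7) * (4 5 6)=[0, 8, 2, 1, 5, 7, 4, 3, 6]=(1 8 6 4 5 7 3)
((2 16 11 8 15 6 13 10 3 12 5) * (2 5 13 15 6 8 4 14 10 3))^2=(2 11 14)(3 13 12)(4 10 16)(6 8 15)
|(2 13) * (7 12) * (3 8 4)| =6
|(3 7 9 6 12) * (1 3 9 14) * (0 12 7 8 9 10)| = |(0 12 10)(1 3 8 9 6 7 14)| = 21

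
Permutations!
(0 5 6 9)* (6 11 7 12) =(0 5 11 7 12 6 9) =[5, 1, 2, 3, 4, 11, 9, 12, 8, 0, 10, 7, 6]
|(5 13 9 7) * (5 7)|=|(5 13 9)|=3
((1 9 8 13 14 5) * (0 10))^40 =(1 14 8)(5 13 9)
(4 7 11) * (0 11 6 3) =(0 11 4 7 6 3) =[11, 1, 2, 0, 7, 5, 3, 6, 8, 9, 10, 4]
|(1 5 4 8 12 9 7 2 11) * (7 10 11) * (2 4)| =10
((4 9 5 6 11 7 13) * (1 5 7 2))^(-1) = (1 2 11 6 5)(4 13 7 9)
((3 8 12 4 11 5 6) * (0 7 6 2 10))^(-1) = ((0 7 6 3 8 12 4 11 5 2 10))^(-1) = (0 10 2 5 11 4 12 8 3 6 7)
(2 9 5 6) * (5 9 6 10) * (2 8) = (2 6 8)(5 10) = [0, 1, 6, 3, 4, 10, 8, 7, 2, 9, 5]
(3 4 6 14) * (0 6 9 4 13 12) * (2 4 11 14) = (0 6 2 4 9 11 14 3 13 12) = [6, 1, 4, 13, 9, 5, 2, 7, 8, 11, 10, 14, 0, 12, 3]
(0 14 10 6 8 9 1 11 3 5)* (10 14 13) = [13, 11, 2, 5, 4, 0, 8, 7, 9, 1, 6, 3, 12, 10, 14] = (14)(0 13 10 6 8 9 1 11 3 5)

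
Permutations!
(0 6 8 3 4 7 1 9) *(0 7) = (0 6 8 3 4)(1 9 7) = [6, 9, 2, 4, 0, 5, 8, 1, 3, 7]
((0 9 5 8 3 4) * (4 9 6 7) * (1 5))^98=((0 6 7 4)(1 5 8 3 9))^98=(0 7)(1 3 5 9 8)(4 6)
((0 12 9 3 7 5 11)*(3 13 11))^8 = (0 13 12 11 9)(3 5 7)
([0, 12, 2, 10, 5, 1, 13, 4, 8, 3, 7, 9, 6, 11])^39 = (1 3 12 10 6 7 13 4 11 5 9)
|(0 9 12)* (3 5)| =|(0 9 12)(3 5)| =6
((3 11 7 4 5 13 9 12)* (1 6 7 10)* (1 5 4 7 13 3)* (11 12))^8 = (1 12 3 5 10 11 9 13 6) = ((1 6 13 9 11 10 5 3 12))^8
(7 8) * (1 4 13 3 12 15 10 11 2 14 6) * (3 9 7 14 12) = (1 4 13 9 7 8 14 6)(2 12 15 10 11) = [0, 4, 12, 3, 13, 5, 1, 8, 14, 7, 11, 2, 15, 9, 6, 10]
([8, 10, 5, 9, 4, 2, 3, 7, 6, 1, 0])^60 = [9, 6, 2, 0, 4, 5, 10, 7, 1, 8, 3]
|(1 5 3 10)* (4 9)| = |(1 5 3 10)(4 9)| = 4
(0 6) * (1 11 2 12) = (0 6)(1 11 2 12) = [6, 11, 12, 3, 4, 5, 0, 7, 8, 9, 10, 2, 1]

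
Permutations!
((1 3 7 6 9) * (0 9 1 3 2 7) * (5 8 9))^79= ((0 5 8 9 3)(1 2 7 6))^79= (0 3 9 8 5)(1 6 7 2)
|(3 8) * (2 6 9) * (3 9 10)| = |(2 6 10 3 8 9)| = 6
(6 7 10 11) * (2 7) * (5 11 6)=(2 7 10 6)(5 11)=[0, 1, 7, 3, 4, 11, 2, 10, 8, 9, 6, 5]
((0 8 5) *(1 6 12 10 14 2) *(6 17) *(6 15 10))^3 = (1 10)(2 15)(6 12)(14 17)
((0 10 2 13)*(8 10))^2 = (0 10 13 8 2)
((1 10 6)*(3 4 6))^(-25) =((1 10 3 4 6))^(-25) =(10)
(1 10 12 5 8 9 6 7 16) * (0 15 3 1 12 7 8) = [15, 10, 2, 1, 4, 0, 8, 16, 9, 6, 7, 11, 5, 13, 14, 3, 12] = (0 15 3 1 10 7 16 12 5)(6 8 9)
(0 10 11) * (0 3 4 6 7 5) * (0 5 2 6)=(0 10 11 3 4)(2 6 7)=[10, 1, 6, 4, 0, 5, 7, 2, 8, 9, 11, 3]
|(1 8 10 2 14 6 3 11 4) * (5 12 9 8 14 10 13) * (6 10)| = 40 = |(1 14 10 2 6 3 11 4)(5 12 9 8 13)|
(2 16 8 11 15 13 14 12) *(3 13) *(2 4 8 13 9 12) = [0, 1, 16, 9, 8, 5, 6, 7, 11, 12, 10, 15, 4, 14, 2, 3, 13] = (2 16 13 14)(3 9 12 4 8 11 15)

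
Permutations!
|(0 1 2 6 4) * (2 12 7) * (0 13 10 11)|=10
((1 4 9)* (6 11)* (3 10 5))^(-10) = (11)(1 9 4)(3 5 10)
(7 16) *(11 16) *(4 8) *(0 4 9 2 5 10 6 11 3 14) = (0 4 8 9 2 5 10 6 11 16 7 3 14) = [4, 1, 5, 14, 8, 10, 11, 3, 9, 2, 6, 16, 12, 13, 0, 15, 7]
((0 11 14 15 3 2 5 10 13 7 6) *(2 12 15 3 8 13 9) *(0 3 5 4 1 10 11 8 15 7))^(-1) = ((15)(0 8 13)(1 10 9 2 4)(3 12 7 6)(5 11 14))^(-1) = (15)(0 13 8)(1 4 2 9 10)(3 6 7 12)(5 14 11)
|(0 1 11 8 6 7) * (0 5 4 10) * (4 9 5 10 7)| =|(0 1 11 8 6 4 7 10)(5 9)| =8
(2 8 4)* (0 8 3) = (0 8 4 2 3) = [8, 1, 3, 0, 2, 5, 6, 7, 4]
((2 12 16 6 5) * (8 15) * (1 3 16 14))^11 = (1 6 12 3 5 14 16 2)(8 15)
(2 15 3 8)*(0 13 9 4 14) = [13, 1, 15, 8, 14, 5, 6, 7, 2, 4, 10, 11, 12, 9, 0, 3] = (0 13 9 4 14)(2 15 3 8)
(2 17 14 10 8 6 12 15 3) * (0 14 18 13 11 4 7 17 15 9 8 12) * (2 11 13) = (0 14 10 12 9 8 6)(2 15 3 11 4 7 17 18) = [14, 1, 15, 11, 7, 5, 0, 17, 6, 8, 12, 4, 9, 13, 10, 3, 16, 18, 2]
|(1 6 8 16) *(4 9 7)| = 12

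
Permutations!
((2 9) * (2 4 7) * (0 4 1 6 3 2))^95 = (9)(0 7 4)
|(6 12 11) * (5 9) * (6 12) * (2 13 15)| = 6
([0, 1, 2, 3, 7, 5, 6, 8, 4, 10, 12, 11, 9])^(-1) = (4 8 7)(9 12 10)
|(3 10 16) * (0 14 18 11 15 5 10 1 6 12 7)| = 13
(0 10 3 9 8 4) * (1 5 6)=[10, 5, 2, 9, 0, 6, 1, 7, 4, 8, 3]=(0 10 3 9 8 4)(1 5 6)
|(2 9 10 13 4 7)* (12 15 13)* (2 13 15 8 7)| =|(15)(2 9 10 12 8 7 13 4)| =8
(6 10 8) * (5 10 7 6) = (5 10 8)(6 7) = [0, 1, 2, 3, 4, 10, 7, 6, 5, 9, 8]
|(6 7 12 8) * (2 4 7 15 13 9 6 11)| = |(2 4 7 12 8 11)(6 15 13 9)| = 12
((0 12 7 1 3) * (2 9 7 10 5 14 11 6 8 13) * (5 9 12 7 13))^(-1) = (0 3 1 7)(2 13 9 10 12)(5 8 6 11 14)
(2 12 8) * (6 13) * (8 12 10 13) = [0, 1, 10, 3, 4, 5, 8, 7, 2, 9, 13, 11, 12, 6] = (2 10 13 6 8)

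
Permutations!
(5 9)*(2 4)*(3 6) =(2 4)(3 6)(5 9) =[0, 1, 4, 6, 2, 9, 3, 7, 8, 5]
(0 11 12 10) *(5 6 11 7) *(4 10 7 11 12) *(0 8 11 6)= (0 6 12 7 5)(4 10 8 11)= [6, 1, 2, 3, 10, 0, 12, 5, 11, 9, 8, 4, 7]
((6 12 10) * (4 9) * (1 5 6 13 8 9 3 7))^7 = (1 9 12 7 8 6 3 13 5 4 10)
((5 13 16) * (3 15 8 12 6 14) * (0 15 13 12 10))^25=(0 15 8 10)(3 12 13 6 16 14 5)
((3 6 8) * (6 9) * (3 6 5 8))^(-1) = ((3 9 5 8 6))^(-1) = (3 6 8 5 9)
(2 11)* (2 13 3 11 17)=[0, 1, 17, 11, 4, 5, 6, 7, 8, 9, 10, 13, 12, 3, 14, 15, 16, 2]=(2 17)(3 11 13)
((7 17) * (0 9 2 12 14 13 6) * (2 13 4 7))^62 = ((0 9 13 6)(2 12 14 4 7 17))^62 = (0 13)(2 14 7)(4 17 12)(6 9)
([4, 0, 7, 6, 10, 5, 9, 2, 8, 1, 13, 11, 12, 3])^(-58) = (0 9 3 10)(1 6 13 4)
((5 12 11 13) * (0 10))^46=(5 11)(12 13)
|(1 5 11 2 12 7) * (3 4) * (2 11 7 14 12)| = 6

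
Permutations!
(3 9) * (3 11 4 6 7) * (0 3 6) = (0 3 9 11 4)(6 7) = [3, 1, 2, 9, 0, 5, 7, 6, 8, 11, 10, 4]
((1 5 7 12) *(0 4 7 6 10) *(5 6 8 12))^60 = (0 1 5)(4 6 8)(7 10 12) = ((0 4 7 5 8 12 1 6 10))^60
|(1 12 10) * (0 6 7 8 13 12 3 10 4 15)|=24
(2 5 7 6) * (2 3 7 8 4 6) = [0, 1, 5, 7, 6, 8, 3, 2, 4] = (2 5 8 4 6 3 7)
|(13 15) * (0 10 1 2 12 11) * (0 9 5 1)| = 6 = |(0 10)(1 2 12 11 9 5)(13 15)|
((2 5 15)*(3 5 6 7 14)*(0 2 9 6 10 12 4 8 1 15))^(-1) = ((0 2 10 12 4 8 1 15 9 6 7 14 3 5))^(-1) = (0 5 3 14 7 6 9 15 1 8 4 12 10 2)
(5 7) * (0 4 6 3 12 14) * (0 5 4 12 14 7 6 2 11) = (0 12 7 4 2 11)(3 14 5 6) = [12, 1, 11, 14, 2, 6, 3, 4, 8, 9, 10, 0, 7, 13, 5]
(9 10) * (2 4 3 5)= (2 4 3 5)(9 10)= [0, 1, 4, 5, 3, 2, 6, 7, 8, 10, 9]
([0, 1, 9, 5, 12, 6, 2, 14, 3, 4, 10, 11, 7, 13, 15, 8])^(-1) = [0, 1, 6, 8, 9, 3, 5, 12, 15, 2, 10, 11, 4, 13, 7, 14]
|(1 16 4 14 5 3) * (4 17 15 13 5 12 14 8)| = 14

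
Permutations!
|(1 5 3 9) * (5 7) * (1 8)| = 6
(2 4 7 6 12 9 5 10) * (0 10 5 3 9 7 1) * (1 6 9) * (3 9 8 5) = (0 10 2 4 6 12 7 8 5 3 1) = [10, 0, 4, 1, 6, 3, 12, 8, 5, 9, 2, 11, 7]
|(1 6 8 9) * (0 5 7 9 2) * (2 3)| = 9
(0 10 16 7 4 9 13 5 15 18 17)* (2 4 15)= (0 10 16 7 15 18 17)(2 4 9 13 5)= [10, 1, 4, 3, 9, 2, 6, 15, 8, 13, 16, 11, 12, 5, 14, 18, 7, 0, 17]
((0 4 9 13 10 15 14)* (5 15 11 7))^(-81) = ((0 4 9 13 10 11 7 5 15 14))^(-81) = (0 14 15 5 7 11 10 13 9 4)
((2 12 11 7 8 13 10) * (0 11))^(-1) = (0 12 2 10 13 8 7 11)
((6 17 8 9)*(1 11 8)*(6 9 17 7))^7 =(1 17 8 11)(6 7)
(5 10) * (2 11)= [0, 1, 11, 3, 4, 10, 6, 7, 8, 9, 5, 2]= (2 11)(5 10)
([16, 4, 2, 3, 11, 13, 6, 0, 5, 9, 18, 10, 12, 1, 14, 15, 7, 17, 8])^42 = [0, 11, 2, 3, 10, 1, 6, 7, 13, 9, 8, 18, 12, 4, 14, 15, 16, 17, 5]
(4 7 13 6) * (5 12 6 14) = [0, 1, 2, 3, 7, 12, 4, 13, 8, 9, 10, 11, 6, 14, 5] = (4 7 13 14 5 12 6)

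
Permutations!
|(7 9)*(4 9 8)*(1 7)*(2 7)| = |(1 2 7 8 4 9)| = 6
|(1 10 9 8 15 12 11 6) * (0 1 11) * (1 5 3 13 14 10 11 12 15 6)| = |(15)(0 5 3 13 14 10 9 8 6 12)(1 11)| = 10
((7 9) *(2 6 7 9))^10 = ((9)(2 6 7))^10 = (9)(2 6 7)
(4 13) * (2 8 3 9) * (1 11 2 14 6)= (1 11 2 8 3 9 14 6)(4 13)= [0, 11, 8, 9, 13, 5, 1, 7, 3, 14, 10, 2, 12, 4, 6]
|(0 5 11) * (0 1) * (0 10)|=|(0 5 11 1 10)|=5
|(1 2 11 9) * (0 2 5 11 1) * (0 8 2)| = 6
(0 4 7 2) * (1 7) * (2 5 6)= (0 4 1 7 5 6 2)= [4, 7, 0, 3, 1, 6, 2, 5]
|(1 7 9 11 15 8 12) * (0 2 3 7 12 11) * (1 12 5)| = |(0 2 3 7 9)(1 5)(8 11 15)| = 30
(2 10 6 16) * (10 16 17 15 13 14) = (2 16)(6 17 15 13 14 10) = [0, 1, 16, 3, 4, 5, 17, 7, 8, 9, 6, 11, 12, 14, 10, 13, 2, 15]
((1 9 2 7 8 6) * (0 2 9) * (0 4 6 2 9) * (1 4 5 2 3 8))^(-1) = ((0 9)(1 5 2 7)(3 8)(4 6))^(-1) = (0 9)(1 7 2 5)(3 8)(4 6)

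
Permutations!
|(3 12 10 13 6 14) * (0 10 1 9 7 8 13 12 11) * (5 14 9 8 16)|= 14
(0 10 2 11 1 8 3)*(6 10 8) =(0 8 3)(1 6 10 2 11) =[8, 6, 11, 0, 4, 5, 10, 7, 3, 9, 2, 1]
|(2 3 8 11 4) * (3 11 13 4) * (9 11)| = 7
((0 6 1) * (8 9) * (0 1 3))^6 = (9)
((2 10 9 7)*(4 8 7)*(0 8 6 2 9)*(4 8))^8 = ((0 4 6 2 10)(7 9 8))^8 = (0 2 4 10 6)(7 8 9)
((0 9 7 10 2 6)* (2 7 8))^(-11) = (0 6 2 8 9)(7 10)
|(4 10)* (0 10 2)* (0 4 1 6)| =|(0 10 1 6)(2 4)| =4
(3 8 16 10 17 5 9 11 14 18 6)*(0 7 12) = [7, 1, 2, 8, 4, 9, 3, 12, 16, 11, 17, 14, 0, 13, 18, 15, 10, 5, 6] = (0 7 12)(3 8 16 10 17 5 9 11 14 18 6)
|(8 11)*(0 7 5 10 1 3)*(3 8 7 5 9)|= 9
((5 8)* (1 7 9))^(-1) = (1 9 7)(5 8)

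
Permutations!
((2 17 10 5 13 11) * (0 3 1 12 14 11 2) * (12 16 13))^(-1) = (0 11 14 12 5 10 17 2 13 16 1 3)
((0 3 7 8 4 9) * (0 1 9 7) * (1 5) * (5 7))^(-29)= (0 3)(1 9 7 8 4 5)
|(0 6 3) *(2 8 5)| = 3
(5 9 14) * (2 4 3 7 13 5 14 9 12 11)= (14)(2 4 3 7 13 5 12 11)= [0, 1, 4, 7, 3, 12, 6, 13, 8, 9, 10, 2, 11, 5, 14]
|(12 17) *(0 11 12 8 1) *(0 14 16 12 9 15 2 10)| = 6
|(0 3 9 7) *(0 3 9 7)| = |(0 9)(3 7)| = 2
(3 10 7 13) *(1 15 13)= (1 15 13 3 10 7)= [0, 15, 2, 10, 4, 5, 6, 1, 8, 9, 7, 11, 12, 3, 14, 13]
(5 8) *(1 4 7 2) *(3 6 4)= [0, 3, 1, 6, 7, 8, 4, 2, 5]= (1 3 6 4 7 2)(5 8)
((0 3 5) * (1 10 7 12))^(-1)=((0 3 5)(1 10 7 12))^(-1)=(0 5 3)(1 12 7 10)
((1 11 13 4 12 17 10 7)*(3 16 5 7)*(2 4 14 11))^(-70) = ((1 2 4 12 17 10 3 16 5 7)(11 13 14))^(-70) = (17)(11 14 13)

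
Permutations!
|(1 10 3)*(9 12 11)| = 3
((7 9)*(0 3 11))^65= ((0 3 11)(7 9))^65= (0 11 3)(7 9)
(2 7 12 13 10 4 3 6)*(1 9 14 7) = (1 9 14 7 12 13 10 4 3 6 2) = [0, 9, 1, 6, 3, 5, 2, 12, 8, 14, 4, 11, 13, 10, 7]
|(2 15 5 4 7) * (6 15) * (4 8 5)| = |(2 6 15 4 7)(5 8)| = 10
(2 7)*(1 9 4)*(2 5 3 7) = (1 9 4)(3 7 5) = [0, 9, 2, 7, 1, 3, 6, 5, 8, 4]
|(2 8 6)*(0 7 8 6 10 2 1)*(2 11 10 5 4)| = |(0 7 8 5 4 2 6 1)(10 11)| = 8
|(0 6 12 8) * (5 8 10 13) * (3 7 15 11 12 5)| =|(0 6 5 8)(3 7 15 11 12 10 13)| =28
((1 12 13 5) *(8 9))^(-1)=(1 5 13 12)(8 9)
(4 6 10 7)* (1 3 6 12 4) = (1 3 6 10 7)(4 12) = [0, 3, 2, 6, 12, 5, 10, 1, 8, 9, 7, 11, 4]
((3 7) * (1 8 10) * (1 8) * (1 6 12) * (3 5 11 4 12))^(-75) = (1 11 3 12 5 6 4 7)(8 10)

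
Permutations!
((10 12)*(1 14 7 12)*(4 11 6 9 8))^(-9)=((1 14 7 12 10)(4 11 6 9 8))^(-9)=(1 14 7 12 10)(4 11 6 9 8)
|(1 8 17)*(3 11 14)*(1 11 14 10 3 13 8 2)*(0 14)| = 8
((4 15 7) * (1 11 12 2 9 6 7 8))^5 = (1 6)(2 15)(4 12)(7 11)(8 9)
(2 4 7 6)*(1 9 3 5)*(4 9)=(1 4 7 6 2 9 3 5)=[0, 4, 9, 5, 7, 1, 2, 6, 8, 3]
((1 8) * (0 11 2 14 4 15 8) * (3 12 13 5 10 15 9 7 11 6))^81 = (0 6 3 12 13 5 10 15 8 1)(2 9)(4 11)(7 14)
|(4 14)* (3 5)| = |(3 5)(4 14)| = 2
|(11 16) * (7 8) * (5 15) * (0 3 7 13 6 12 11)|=18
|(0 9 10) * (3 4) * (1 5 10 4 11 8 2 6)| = |(0 9 4 3 11 8 2 6 1 5 10)| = 11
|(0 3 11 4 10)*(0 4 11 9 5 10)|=|(11)(0 3 9 5 10 4)|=6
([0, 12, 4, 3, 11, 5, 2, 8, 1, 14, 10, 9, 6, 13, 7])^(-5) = (1 11)(2 7)(4 8)(6 14)(9 12)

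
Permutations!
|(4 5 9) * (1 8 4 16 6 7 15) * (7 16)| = 14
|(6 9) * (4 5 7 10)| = |(4 5 7 10)(6 9)| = 4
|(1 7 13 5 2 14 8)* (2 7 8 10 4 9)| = 30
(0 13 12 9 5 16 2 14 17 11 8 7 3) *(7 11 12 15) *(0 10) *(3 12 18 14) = (0 13 15 7 12 9 5 16 2 3 10)(8 11)(14 17 18) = [13, 1, 3, 10, 4, 16, 6, 12, 11, 5, 0, 8, 9, 15, 17, 7, 2, 18, 14]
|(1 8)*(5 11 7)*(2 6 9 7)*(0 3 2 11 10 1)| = |(11)(0 3 2 6 9 7 5 10 1 8)| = 10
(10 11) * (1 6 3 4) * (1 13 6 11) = (1 11 10)(3 4 13 6) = [0, 11, 2, 4, 13, 5, 3, 7, 8, 9, 1, 10, 12, 6]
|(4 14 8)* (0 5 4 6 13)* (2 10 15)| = 21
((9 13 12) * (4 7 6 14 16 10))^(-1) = (4 10 16 14 6 7)(9 12 13)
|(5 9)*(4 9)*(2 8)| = |(2 8)(4 9 5)| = 6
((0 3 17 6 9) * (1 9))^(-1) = (0 9 1 6 17 3) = ((0 3 17 6 1 9))^(-1)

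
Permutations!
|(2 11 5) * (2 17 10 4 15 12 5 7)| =|(2 11 7)(4 15 12 5 17 10)| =6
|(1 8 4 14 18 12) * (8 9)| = |(1 9 8 4 14 18 12)| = 7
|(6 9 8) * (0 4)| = |(0 4)(6 9 8)| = 6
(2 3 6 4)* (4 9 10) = (2 3 6 9 10 4) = [0, 1, 3, 6, 2, 5, 9, 7, 8, 10, 4]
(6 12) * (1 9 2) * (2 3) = [0, 9, 1, 2, 4, 5, 12, 7, 8, 3, 10, 11, 6] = (1 9 3 2)(6 12)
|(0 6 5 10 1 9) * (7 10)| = 7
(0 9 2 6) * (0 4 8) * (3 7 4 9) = [3, 1, 6, 7, 8, 5, 9, 4, 0, 2] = (0 3 7 4 8)(2 6 9)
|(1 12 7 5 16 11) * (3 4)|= |(1 12 7 5 16 11)(3 4)|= 6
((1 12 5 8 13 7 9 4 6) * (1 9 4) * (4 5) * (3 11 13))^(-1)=(1 9 6 4 12)(3 8 5 7 13 11)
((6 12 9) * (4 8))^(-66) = (12)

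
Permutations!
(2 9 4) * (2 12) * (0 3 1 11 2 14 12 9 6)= (0 3 1 11 2 6)(4 9)(12 14)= [3, 11, 6, 1, 9, 5, 0, 7, 8, 4, 10, 2, 14, 13, 12]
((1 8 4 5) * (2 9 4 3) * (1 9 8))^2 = ((2 8 3)(4 5 9))^2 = (2 3 8)(4 9 5)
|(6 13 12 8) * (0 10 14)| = 12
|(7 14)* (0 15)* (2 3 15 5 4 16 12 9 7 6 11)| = |(0 5 4 16 12 9 7 14 6 11 2 3 15)| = 13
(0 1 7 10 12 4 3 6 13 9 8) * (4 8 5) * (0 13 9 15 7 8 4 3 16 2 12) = [1, 8, 12, 6, 16, 3, 9, 10, 13, 5, 0, 11, 4, 15, 14, 7, 2] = (0 1 8 13 15 7 10)(2 12 4 16)(3 6 9 5)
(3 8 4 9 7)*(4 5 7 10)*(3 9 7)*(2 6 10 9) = (2 6 10 4 7)(3 8 5) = [0, 1, 6, 8, 7, 3, 10, 2, 5, 9, 4]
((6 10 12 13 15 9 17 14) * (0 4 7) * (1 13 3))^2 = (0 7 4)(1 15 17 6 12)(3 13 9 14 10)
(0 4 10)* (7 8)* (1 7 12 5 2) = (0 4 10)(1 7 8 12 5 2) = [4, 7, 1, 3, 10, 2, 6, 8, 12, 9, 0, 11, 5]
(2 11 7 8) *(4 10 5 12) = (2 11 7 8)(4 10 5 12) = [0, 1, 11, 3, 10, 12, 6, 8, 2, 9, 5, 7, 4]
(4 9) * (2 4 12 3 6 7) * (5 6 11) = (2 4 9 12 3 11 5 6 7) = [0, 1, 4, 11, 9, 6, 7, 2, 8, 12, 10, 5, 3]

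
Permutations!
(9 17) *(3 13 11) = [0, 1, 2, 13, 4, 5, 6, 7, 8, 17, 10, 3, 12, 11, 14, 15, 16, 9] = (3 13 11)(9 17)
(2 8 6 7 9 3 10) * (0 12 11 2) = (0 12 11 2 8 6 7 9 3 10) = [12, 1, 8, 10, 4, 5, 7, 9, 6, 3, 0, 2, 11]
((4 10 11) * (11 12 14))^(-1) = (4 11 14 12 10)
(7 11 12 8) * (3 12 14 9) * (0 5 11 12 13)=(0 5 11 14 9 3 13)(7 12 8)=[5, 1, 2, 13, 4, 11, 6, 12, 7, 3, 10, 14, 8, 0, 9]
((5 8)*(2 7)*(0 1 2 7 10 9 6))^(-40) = (0 2 9)(1 10 6)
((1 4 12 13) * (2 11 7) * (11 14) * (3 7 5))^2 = (1 12)(2 11 3)(4 13)(5 7 14)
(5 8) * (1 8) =(1 8 5) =[0, 8, 2, 3, 4, 1, 6, 7, 5]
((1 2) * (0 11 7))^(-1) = (0 7 11)(1 2)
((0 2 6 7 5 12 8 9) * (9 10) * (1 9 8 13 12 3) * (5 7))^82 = (13)(0 1 5 2 9 3 6) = ((0 2 6 5 3 1 9)(8 10)(12 13))^82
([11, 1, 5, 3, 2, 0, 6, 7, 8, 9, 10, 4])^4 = [5, 1, 4, 3, 11, 2, 6, 7, 8, 9, 10, 0]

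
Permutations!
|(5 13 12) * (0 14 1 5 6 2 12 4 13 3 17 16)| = |(0 14 1 5 3 17 16)(2 12 6)(4 13)| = 42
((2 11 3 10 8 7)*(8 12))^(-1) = ((2 11 3 10 12 8 7))^(-1) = (2 7 8 12 10 3 11)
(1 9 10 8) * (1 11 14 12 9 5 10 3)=[0, 5, 2, 1, 4, 10, 6, 7, 11, 3, 8, 14, 9, 13, 12]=(1 5 10 8 11 14 12 9 3)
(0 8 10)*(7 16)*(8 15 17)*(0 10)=(0 15 17 8)(7 16)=[15, 1, 2, 3, 4, 5, 6, 16, 0, 9, 10, 11, 12, 13, 14, 17, 7, 8]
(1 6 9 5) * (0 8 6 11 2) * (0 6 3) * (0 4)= (0 8 3 4)(1 11 2 6 9 5)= [8, 11, 6, 4, 0, 1, 9, 7, 3, 5, 10, 2]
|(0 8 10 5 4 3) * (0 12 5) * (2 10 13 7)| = |(0 8 13 7 2 10)(3 12 5 4)| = 12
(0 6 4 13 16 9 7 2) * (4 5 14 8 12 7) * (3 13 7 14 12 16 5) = (0 6 3 13 5 12 14 8 16 9 4 7 2) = [6, 1, 0, 13, 7, 12, 3, 2, 16, 4, 10, 11, 14, 5, 8, 15, 9]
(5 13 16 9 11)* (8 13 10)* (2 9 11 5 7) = (2 9 5 10 8 13 16 11 7) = [0, 1, 9, 3, 4, 10, 6, 2, 13, 5, 8, 7, 12, 16, 14, 15, 11]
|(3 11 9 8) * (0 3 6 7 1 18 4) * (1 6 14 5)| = 10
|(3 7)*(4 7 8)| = 4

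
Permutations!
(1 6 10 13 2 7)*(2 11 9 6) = (1 2 7)(6 10 13 11 9) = [0, 2, 7, 3, 4, 5, 10, 1, 8, 6, 13, 9, 12, 11]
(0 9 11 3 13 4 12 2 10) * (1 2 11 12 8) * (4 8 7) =[9, 2, 10, 13, 7, 5, 6, 4, 1, 12, 0, 3, 11, 8] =(0 9 12 11 3 13 8 1 2 10)(4 7)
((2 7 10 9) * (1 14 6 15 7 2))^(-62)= (1 14 6 15 7 10 9)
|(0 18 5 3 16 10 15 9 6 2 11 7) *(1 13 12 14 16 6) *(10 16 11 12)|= |(0 18 5 3 6 2 12 14 11 7)(1 13 10 15 9)|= 10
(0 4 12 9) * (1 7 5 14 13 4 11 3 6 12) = (0 11 3 6 12 9)(1 7 5 14 13 4) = [11, 7, 2, 6, 1, 14, 12, 5, 8, 0, 10, 3, 9, 4, 13]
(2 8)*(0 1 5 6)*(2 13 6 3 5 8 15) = (0 1 8 13 6)(2 15)(3 5) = [1, 8, 15, 5, 4, 3, 0, 7, 13, 9, 10, 11, 12, 6, 14, 2]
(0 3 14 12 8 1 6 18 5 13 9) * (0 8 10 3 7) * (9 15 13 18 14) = (0 7)(1 6 14 12 10 3 9 8)(5 18)(13 15) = [7, 6, 2, 9, 4, 18, 14, 0, 1, 8, 3, 11, 10, 15, 12, 13, 16, 17, 5]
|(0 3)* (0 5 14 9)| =|(0 3 5 14 9)| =5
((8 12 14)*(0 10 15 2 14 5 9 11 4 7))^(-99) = (0 11 12 2)(4 5 14 10)(7 9 8 15)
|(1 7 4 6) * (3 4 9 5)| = 7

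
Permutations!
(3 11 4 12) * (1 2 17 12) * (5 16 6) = (1 2 17 12 3 11 4)(5 16 6) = [0, 2, 17, 11, 1, 16, 5, 7, 8, 9, 10, 4, 3, 13, 14, 15, 6, 12]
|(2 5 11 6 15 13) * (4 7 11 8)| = 9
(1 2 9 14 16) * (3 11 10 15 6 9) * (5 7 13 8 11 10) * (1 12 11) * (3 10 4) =(1 2 10 15 6 9 14 16 12 11 5 7 13 8)(3 4) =[0, 2, 10, 4, 3, 7, 9, 13, 1, 14, 15, 5, 11, 8, 16, 6, 12]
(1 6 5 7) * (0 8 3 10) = (0 8 3 10)(1 6 5 7) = [8, 6, 2, 10, 4, 7, 5, 1, 3, 9, 0]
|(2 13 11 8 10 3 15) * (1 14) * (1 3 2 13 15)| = |(1 14 3)(2 15 13 11 8 10)| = 6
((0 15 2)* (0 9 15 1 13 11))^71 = ((0 1 13 11)(2 9 15))^71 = (0 11 13 1)(2 15 9)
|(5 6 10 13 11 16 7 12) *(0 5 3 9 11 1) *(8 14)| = |(0 5 6 10 13 1)(3 9 11 16 7 12)(8 14)| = 6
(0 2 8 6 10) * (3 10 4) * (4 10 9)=[2, 1, 8, 9, 3, 5, 10, 7, 6, 4, 0]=(0 2 8 6 10)(3 9 4)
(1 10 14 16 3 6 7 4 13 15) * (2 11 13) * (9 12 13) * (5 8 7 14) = [0, 10, 11, 6, 2, 8, 14, 4, 7, 12, 5, 9, 13, 15, 16, 1, 3] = (1 10 5 8 7 4 2 11 9 12 13 15)(3 6 14 16)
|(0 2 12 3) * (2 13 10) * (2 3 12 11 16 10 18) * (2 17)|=|(0 13 18 17 2 11 16 10 3)|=9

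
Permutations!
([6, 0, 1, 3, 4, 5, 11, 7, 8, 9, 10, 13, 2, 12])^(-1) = (0 1 2 12 13 11 6)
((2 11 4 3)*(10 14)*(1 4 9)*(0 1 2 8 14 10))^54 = (14)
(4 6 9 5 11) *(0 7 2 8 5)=(0 7 2 8 5 11 4 6 9)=[7, 1, 8, 3, 6, 11, 9, 2, 5, 0, 10, 4]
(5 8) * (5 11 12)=[0, 1, 2, 3, 4, 8, 6, 7, 11, 9, 10, 12, 5]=(5 8 11 12)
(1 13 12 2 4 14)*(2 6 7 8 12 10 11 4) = (1 13 10 11 4 14)(6 7 8 12) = [0, 13, 2, 3, 14, 5, 7, 8, 12, 9, 11, 4, 6, 10, 1]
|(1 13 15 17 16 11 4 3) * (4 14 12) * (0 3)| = |(0 3 1 13 15 17 16 11 14 12 4)| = 11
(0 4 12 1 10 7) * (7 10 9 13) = (0 4 12 1 9 13 7) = [4, 9, 2, 3, 12, 5, 6, 0, 8, 13, 10, 11, 1, 7]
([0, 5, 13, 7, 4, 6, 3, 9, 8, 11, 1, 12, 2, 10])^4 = (1 7 2 5 9 13 6 11 10 3 12)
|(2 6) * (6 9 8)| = 4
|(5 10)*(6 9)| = 2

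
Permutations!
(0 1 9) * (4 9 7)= (0 1 7 4 9)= [1, 7, 2, 3, 9, 5, 6, 4, 8, 0]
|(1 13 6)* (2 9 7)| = 3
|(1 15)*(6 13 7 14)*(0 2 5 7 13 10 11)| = 8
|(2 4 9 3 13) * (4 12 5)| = |(2 12 5 4 9 3 13)| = 7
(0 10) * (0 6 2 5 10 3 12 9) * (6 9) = (0 3 12 6 2 5 10 9) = [3, 1, 5, 12, 4, 10, 2, 7, 8, 0, 9, 11, 6]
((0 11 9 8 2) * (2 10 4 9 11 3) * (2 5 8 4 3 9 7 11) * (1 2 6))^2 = (0 4 11 1)(2 9 7 6)(3 8)(5 10)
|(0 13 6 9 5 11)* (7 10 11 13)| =|(0 7 10 11)(5 13 6 9)| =4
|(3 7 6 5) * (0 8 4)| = 12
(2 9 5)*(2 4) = (2 9 5 4) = [0, 1, 9, 3, 2, 4, 6, 7, 8, 5]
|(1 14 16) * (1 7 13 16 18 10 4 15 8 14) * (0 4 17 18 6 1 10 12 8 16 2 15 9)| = 120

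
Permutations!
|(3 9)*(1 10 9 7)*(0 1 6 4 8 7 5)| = |(0 1 10 9 3 5)(4 8 7 6)| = 12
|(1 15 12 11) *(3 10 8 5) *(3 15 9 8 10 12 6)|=9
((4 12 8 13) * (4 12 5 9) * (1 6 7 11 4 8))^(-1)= (1 12 13 8 9 5 4 11 7 6)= ((1 6 7 11 4 5 9 8 13 12))^(-1)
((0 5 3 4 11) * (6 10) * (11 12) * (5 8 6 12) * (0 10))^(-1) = ((0 8 6)(3 4 5)(10 12 11))^(-1) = (0 6 8)(3 5 4)(10 11 12)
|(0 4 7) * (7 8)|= |(0 4 8 7)|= 4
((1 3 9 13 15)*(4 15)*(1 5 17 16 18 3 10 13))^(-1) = ((1 10 13 4 15 5 17 16 18 3 9))^(-1) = (1 9 3 18 16 17 5 15 4 13 10)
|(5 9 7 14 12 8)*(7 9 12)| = |(5 12 8)(7 14)| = 6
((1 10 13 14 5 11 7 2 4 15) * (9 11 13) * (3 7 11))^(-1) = (1 15 4 2 7 3 9 10)(5 14 13)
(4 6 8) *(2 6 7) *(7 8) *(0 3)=(0 3)(2 6 7)(4 8)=[3, 1, 6, 0, 8, 5, 7, 2, 4]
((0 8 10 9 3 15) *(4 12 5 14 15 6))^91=((0 8 10 9 3 6 4 12 5 14 15))^91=(0 9 4 14 8 3 12 15 10 6 5)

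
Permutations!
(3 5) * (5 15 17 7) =[0, 1, 2, 15, 4, 3, 6, 5, 8, 9, 10, 11, 12, 13, 14, 17, 16, 7] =(3 15 17 7 5)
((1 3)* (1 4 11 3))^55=((3 4 11))^55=(3 4 11)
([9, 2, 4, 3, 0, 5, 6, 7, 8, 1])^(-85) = [0, 1, 2, 3, 4, 5, 6, 7, 8, 9]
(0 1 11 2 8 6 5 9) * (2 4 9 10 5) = (0 1 11 4 9)(2 8 6)(5 10) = [1, 11, 8, 3, 9, 10, 2, 7, 6, 0, 5, 4]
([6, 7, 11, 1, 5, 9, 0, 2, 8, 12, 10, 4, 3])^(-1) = [6, 3, 7, 12, 11, 4, 0, 1, 8, 5, 10, 2, 9]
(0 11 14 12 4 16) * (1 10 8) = [11, 10, 2, 3, 16, 5, 6, 7, 1, 9, 8, 14, 4, 13, 12, 15, 0] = (0 11 14 12 4 16)(1 10 8)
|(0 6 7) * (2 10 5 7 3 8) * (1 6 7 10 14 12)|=14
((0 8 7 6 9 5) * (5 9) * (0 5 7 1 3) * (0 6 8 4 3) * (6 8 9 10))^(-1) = (0 1 8 3 4)(6 10 9 7)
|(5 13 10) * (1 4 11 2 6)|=|(1 4 11 2 6)(5 13 10)|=15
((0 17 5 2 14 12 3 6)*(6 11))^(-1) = ((0 17 5 2 14 12 3 11 6))^(-1) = (0 6 11 3 12 14 2 5 17)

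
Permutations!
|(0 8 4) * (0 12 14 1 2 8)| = |(1 2 8 4 12 14)| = 6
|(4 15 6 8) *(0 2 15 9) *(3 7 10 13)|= 28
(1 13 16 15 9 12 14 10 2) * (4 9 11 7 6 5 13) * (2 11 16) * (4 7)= (1 7 6 5 13 2)(4 9 12 14 10 11)(15 16)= [0, 7, 1, 3, 9, 13, 5, 6, 8, 12, 11, 4, 14, 2, 10, 16, 15]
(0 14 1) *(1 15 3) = [14, 0, 2, 1, 4, 5, 6, 7, 8, 9, 10, 11, 12, 13, 15, 3] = (0 14 15 3 1)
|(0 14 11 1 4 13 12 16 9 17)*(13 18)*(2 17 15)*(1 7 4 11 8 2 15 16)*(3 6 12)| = 90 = |(0 14 8 2 17)(1 11 7 4 18 13 3 6 12)(9 16)|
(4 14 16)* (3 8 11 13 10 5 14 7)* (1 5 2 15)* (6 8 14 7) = (1 5 7 3 14 16 4 6 8 11 13 10 2 15) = [0, 5, 15, 14, 6, 7, 8, 3, 11, 9, 2, 13, 12, 10, 16, 1, 4]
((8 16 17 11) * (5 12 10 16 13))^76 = ((5 12 10 16 17 11 8 13))^76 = (5 17)(8 10)(11 12)(13 16)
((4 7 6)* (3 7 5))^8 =(3 4 7 5 6)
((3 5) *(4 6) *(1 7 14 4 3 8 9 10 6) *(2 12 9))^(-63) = ((1 7 14 4)(2 12 9 10 6 3 5 8))^(-63) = (1 7 14 4)(2 12 9 10 6 3 5 8)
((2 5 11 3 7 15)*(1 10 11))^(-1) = (1 5 2 15 7 3 11 10)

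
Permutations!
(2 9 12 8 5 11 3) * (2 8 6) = [0, 1, 9, 8, 4, 11, 2, 7, 5, 12, 10, 3, 6] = (2 9 12 6)(3 8 5 11)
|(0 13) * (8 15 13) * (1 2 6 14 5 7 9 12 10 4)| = 20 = |(0 8 15 13)(1 2 6 14 5 7 9 12 10 4)|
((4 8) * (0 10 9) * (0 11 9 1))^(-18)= (11)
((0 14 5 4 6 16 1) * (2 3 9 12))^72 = ((0 14 5 4 6 16 1)(2 3 9 12))^72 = (0 5 6 1 14 4 16)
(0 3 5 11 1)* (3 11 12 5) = (0 11 1)(5 12) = [11, 0, 2, 3, 4, 12, 6, 7, 8, 9, 10, 1, 5]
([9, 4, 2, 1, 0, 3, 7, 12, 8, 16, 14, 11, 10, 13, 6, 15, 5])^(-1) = (0 4 1 3 5 16 9)(6 14 10 12 7)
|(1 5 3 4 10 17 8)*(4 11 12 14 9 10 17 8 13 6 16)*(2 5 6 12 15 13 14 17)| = 16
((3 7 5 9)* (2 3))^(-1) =((2 3 7 5 9))^(-1) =(2 9 5 7 3)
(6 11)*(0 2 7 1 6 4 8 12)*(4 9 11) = (0 2 7 1 6 4 8 12)(9 11) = [2, 6, 7, 3, 8, 5, 4, 1, 12, 11, 10, 9, 0]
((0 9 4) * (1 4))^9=((0 9 1 4))^9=(0 9 1 4)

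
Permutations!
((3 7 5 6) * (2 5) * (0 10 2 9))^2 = ((0 10 2 5 6 3 7 9))^2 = (0 2 6 7)(3 9 10 5)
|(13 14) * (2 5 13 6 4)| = |(2 5 13 14 6 4)| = 6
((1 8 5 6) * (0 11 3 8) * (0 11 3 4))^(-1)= ((0 3 8 5 6 1 11 4))^(-1)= (0 4 11 1 6 5 8 3)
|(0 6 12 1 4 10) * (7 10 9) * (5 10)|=9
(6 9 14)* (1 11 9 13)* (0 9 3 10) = (0 9 14 6 13 1 11 3 10) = [9, 11, 2, 10, 4, 5, 13, 7, 8, 14, 0, 3, 12, 1, 6]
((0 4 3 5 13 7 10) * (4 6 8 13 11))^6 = ((0 6 8 13 7 10)(3 5 11 4))^6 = (13)(3 11)(4 5)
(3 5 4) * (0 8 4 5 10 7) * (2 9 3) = [8, 1, 9, 10, 2, 5, 6, 0, 4, 3, 7] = (0 8 4 2 9 3 10 7)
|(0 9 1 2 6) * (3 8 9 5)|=|(0 5 3 8 9 1 2 6)|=8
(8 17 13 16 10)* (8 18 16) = (8 17 13)(10 18 16) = [0, 1, 2, 3, 4, 5, 6, 7, 17, 9, 18, 11, 12, 8, 14, 15, 10, 13, 16]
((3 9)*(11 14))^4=(14)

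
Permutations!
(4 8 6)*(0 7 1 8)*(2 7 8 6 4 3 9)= (0 8 4)(1 6 3 9 2 7)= [8, 6, 7, 9, 0, 5, 3, 1, 4, 2]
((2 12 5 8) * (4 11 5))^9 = (2 11)(4 8)(5 12)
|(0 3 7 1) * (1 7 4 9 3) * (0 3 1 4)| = |(0 4 9 1 3)| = 5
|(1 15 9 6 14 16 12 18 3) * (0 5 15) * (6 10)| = 12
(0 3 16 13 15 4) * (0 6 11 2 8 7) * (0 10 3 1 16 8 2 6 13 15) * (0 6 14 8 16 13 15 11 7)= (0 1 13 6 7 10 3 16 11 14 8)(4 15)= [1, 13, 2, 16, 15, 5, 7, 10, 0, 9, 3, 14, 12, 6, 8, 4, 11]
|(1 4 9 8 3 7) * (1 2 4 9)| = 7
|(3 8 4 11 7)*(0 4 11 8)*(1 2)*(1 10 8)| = 9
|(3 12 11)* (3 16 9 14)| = |(3 12 11 16 9 14)| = 6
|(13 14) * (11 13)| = |(11 13 14)| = 3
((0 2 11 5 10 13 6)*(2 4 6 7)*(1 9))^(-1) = (0 6 4)(1 9)(2 7 13 10 5 11) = ((0 4 6)(1 9)(2 11 5 10 13 7))^(-1)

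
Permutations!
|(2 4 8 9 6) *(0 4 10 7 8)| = 6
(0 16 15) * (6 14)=(0 16 15)(6 14)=[16, 1, 2, 3, 4, 5, 14, 7, 8, 9, 10, 11, 12, 13, 6, 0, 15]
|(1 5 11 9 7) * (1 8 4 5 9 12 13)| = |(1 9 7 8 4 5 11 12 13)| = 9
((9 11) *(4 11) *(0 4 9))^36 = ((0 4 11))^36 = (11)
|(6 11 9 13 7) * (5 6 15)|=|(5 6 11 9 13 7 15)|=7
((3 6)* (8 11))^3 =((3 6)(8 11))^3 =(3 6)(8 11)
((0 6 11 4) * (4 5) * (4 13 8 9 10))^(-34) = (0 11 13 9 4 6 5 8 10) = ((0 6 11 5 13 8 9 10 4))^(-34)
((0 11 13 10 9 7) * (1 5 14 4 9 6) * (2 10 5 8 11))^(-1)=(0 7 9 4 14 5 13 11 8 1 6 10 2)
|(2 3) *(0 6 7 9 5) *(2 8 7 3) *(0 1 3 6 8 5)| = 12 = |(0 8 7 9)(1 3 5)|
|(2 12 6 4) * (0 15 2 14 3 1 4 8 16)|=|(0 15 2 12 6 8 16)(1 4 14 3)|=28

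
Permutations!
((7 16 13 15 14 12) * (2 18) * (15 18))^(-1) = (2 18 13 16 7 12 14 15)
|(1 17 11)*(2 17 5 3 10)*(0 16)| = 14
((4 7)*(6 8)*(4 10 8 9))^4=(4 6 10)(7 9 8)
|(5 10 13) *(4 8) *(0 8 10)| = 6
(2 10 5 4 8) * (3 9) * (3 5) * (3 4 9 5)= (2 10 4 8)(3 5 9)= [0, 1, 10, 5, 8, 9, 6, 7, 2, 3, 4]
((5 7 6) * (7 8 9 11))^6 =((5 8 9 11 7 6))^6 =(11)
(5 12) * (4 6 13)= (4 6 13)(5 12)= [0, 1, 2, 3, 6, 12, 13, 7, 8, 9, 10, 11, 5, 4]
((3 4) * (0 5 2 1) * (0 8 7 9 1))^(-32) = ((0 5 2)(1 8 7 9)(3 4))^(-32) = (9)(0 5 2)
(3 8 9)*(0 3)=(0 3 8 9)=[3, 1, 2, 8, 4, 5, 6, 7, 9, 0]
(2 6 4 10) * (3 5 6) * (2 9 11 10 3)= (3 5 6 4)(9 11 10)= [0, 1, 2, 5, 3, 6, 4, 7, 8, 11, 9, 10]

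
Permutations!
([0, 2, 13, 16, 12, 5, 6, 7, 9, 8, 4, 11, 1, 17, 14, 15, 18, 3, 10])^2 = (1 13 3 18 4)(2 17 16 10 12)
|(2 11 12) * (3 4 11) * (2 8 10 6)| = |(2 3 4 11 12 8 10 6)| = 8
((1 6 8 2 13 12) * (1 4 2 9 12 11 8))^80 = ((1 6)(2 13 11 8 9 12 4))^80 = (2 8 4 11 12 13 9)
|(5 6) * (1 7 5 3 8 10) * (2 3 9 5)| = |(1 7 2 3 8 10)(5 6 9)| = 6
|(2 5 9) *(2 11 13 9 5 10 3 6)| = 12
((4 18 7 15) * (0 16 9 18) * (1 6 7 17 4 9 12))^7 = ((0 16 12 1 6 7 15 9 18 17 4))^7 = (0 9 1 4 15 12 17 7 16 18 6)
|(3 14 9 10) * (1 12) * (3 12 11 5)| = 8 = |(1 11 5 3 14 9 10 12)|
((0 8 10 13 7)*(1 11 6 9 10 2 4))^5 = (0 11 7 1 13 4 10 2 9 8 6)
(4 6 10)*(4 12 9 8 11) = (4 6 10 12 9 8 11) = [0, 1, 2, 3, 6, 5, 10, 7, 11, 8, 12, 4, 9]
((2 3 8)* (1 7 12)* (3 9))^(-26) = (1 7 12)(2 3)(8 9)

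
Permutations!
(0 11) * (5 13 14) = [11, 1, 2, 3, 4, 13, 6, 7, 8, 9, 10, 0, 12, 14, 5] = (0 11)(5 13 14)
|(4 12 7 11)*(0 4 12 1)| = |(0 4 1)(7 11 12)| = 3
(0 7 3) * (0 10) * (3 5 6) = (0 7 5 6 3 10) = [7, 1, 2, 10, 4, 6, 3, 5, 8, 9, 0]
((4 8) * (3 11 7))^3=((3 11 7)(4 8))^3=(11)(4 8)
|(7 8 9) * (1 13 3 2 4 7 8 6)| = 14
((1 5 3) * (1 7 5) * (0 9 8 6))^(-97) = ((0 9 8 6)(3 7 5))^(-97) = (0 6 8 9)(3 5 7)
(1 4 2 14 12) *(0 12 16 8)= (0 12 1 4 2 14 16 8)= [12, 4, 14, 3, 2, 5, 6, 7, 0, 9, 10, 11, 1, 13, 16, 15, 8]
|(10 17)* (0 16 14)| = |(0 16 14)(10 17)| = 6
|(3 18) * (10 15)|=2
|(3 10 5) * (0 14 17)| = |(0 14 17)(3 10 5)| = 3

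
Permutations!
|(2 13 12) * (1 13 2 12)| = |(1 13)| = 2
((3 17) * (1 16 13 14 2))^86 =(17)(1 16 13 14 2)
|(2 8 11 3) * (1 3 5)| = 6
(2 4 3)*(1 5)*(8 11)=[0, 5, 4, 2, 3, 1, 6, 7, 11, 9, 10, 8]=(1 5)(2 4 3)(8 11)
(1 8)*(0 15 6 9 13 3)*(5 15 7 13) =(0 7 13 3)(1 8)(5 15 6 9) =[7, 8, 2, 0, 4, 15, 9, 13, 1, 5, 10, 11, 12, 3, 14, 6]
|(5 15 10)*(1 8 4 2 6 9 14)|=21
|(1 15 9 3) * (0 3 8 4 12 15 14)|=|(0 3 1 14)(4 12 15 9 8)|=20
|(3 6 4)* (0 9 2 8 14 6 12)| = |(0 9 2 8 14 6 4 3 12)| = 9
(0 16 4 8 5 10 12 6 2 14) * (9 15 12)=(0 16 4 8 5 10 9 15 12 6 2 14)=[16, 1, 14, 3, 8, 10, 2, 7, 5, 15, 9, 11, 6, 13, 0, 12, 4]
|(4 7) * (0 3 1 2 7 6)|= 7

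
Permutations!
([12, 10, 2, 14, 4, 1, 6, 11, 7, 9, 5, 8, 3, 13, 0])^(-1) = [14, 5, 2, 12, 4, 10, 6, 8, 11, 9, 1, 7, 0, 13, 3]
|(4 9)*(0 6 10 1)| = |(0 6 10 1)(4 9)| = 4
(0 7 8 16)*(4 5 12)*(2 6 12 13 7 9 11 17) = (0 9 11 17 2 6 12 4 5 13 7 8 16) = [9, 1, 6, 3, 5, 13, 12, 8, 16, 11, 10, 17, 4, 7, 14, 15, 0, 2]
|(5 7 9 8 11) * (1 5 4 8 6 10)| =6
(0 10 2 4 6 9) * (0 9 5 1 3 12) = (0 10 2 4 6 5 1 3 12) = [10, 3, 4, 12, 6, 1, 5, 7, 8, 9, 2, 11, 0]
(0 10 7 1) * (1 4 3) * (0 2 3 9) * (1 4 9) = [10, 2, 3, 4, 1, 5, 6, 9, 8, 0, 7] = (0 10 7 9)(1 2 3 4)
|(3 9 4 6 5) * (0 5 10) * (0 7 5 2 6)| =|(0 2 6 10 7 5 3 9 4)| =9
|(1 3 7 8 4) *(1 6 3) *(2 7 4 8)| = 6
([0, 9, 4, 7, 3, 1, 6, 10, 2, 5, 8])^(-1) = (1 5 9)(2 8 10 7 3 4)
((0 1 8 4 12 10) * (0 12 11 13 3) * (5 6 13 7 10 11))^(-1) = ((0 1 8 4 5 6 13 3)(7 10 12 11))^(-1) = (0 3 13 6 5 4 8 1)(7 11 12 10)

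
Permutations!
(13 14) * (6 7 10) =(6 7 10)(13 14) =[0, 1, 2, 3, 4, 5, 7, 10, 8, 9, 6, 11, 12, 14, 13]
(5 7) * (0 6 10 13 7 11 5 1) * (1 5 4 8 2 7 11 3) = (0 6 10 13 11 4 8 2 7 5 3 1) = [6, 0, 7, 1, 8, 3, 10, 5, 2, 9, 13, 4, 12, 11]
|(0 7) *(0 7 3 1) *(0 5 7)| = 5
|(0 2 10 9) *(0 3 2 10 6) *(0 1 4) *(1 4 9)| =8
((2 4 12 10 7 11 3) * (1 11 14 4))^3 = (1 2 3 11)(4 7 12 14 10)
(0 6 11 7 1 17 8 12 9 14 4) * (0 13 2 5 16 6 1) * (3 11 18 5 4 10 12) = (0 1 17 8 3 11 7)(2 4 13)(5 16 6 18)(9 14 10 12) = [1, 17, 4, 11, 13, 16, 18, 0, 3, 14, 12, 7, 9, 2, 10, 15, 6, 8, 5]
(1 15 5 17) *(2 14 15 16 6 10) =(1 16 6 10 2 14 15 5 17) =[0, 16, 14, 3, 4, 17, 10, 7, 8, 9, 2, 11, 12, 13, 15, 5, 6, 1]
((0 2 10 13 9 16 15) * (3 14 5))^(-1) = (0 15 16 9 13 10 2)(3 5 14)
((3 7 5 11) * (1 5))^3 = ((1 5 11 3 7))^3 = (1 3 5 7 11)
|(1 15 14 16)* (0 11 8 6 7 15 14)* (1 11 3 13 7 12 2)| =40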